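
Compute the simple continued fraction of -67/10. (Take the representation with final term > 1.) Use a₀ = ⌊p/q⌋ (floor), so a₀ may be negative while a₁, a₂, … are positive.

-67 = -7·10 + 3
10 = 3·3 + 1
3 = 3·1 + 0  (stop)
So -67/10 = [-7; 3, 3].

[-7; 3, 3]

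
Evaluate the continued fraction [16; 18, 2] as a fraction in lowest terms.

Using pₖ = aₖpₖ₋₁ + pₖ₋₂ and qₖ = aₖqₖ₋₁ + qₖ₋₂:
  k=0: a=16, p=16, q=1
  k=1: a=18, p=289, q=18
  k=2: a=2, p=594, q=37

594/37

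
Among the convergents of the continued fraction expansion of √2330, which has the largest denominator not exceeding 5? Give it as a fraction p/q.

√2330 = [48; 3, 1, 2, 2, 1, 3, 96, …] (period length 7).
Convergents:
  p_0/q_0 = 48/1
  p_1/q_1 = 145/3
  p_2/q_2 = 193/4
  p_3/q_3 = 531/11
q_2 = 4 ≤ 5 < 11 = q_3, so the answer is 193/4.

193/4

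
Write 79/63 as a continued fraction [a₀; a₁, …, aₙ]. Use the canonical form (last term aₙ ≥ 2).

[1; 3, 1, 15]

79 = 1·63 + 16
63 = 3·16 + 15
16 = 1·15 + 1
15 = 15·1 + 0  (stop)
So 79/63 = [1; 3, 1, 15].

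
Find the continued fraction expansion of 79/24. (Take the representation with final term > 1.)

79 = 3×24 + 7
24 = 3×7 + 3
7 = 2×3 + 1
3 = 3×1 + 0  (stop)
So 79/24 = [3; 3, 2, 3].

[3; 3, 2, 3]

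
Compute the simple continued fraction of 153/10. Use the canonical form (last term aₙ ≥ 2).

153 = 15×10 + 3
10 = 3×3 + 1
3 = 3×1 + 0  (stop)
So 153/10 = [15; 3, 3].

[15; 3, 3]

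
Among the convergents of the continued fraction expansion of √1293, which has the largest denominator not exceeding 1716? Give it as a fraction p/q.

61237/1703

√1293 = [35; 1, 22, 1, 70, …] (period length 4).
Convergents:
  p_0/q_0 = 35/1
  p_1/q_1 = 36/1
  p_2/q_2 = 827/23
  p_3/q_3 = 863/24
  p_4/q_4 = 61237/1703
  p_5/q_5 = 62100/1727
q_4 = 1703 ≤ 1716 < 1727 = q_5, so the answer is 61237/1703.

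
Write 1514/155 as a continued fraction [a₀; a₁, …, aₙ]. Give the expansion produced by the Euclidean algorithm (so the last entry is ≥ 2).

1514 = 9×155 + 119
155 = 1×119 + 36
119 = 3×36 + 11
36 = 3×11 + 3
11 = 3×3 + 2
3 = 1×2 + 1
2 = 2×1 + 0  (stop)
So 1514/155 = [9; 1, 3, 3, 3, 1, 2].

[9; 1, 3, 3, 3, 1, 2]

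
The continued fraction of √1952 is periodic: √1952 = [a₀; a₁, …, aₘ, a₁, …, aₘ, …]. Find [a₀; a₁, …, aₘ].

[44; 5, 1, 1, 21, 1, 1, 5, 88]

a₀ = ⌊√1952⌋ = 44.
With m₀=0, d₀=1 and mₖ₊₁ = dₖaₖ − mₖ, dₖ₊₁ = (n − mₖ₊₁²)/dₖ, aₖ₊₁ = ⌊(a₀+mₖ₊₁)/dₖ₊₁⌋:
  k=1: m=44, d=16, a=5
  k=2: m=36, d=41, a=1
  k=3: m=5, d=47, a=1
  k=4: m=42, d=4, a=21
  k=5: m=42, d=47, a=1
  k=6: m=5, d=41, a=1
  k=7: m=36, d=16, a=5
  k=8: m=44, d=1, a=88
d=1 and a=2a₀=88 at k=8, so the next step gives (m, d) = (44, 16) again — its k=1 value — and the period has length 8.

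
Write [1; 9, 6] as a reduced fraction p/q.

Using pₖ = aₖpₖ₋₁ + pₖ₋₂ and qₖ = aₖqₖ₋₁ + qₖ₋₂:
  k=0: a=1, p=1, q=1
  k=1: a=9, p=10, q=9
  k=2: a=6, p=61, q=55

61/55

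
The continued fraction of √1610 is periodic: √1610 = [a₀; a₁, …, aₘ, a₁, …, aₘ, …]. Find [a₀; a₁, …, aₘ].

[40; 8, 80]

a₀ = ⌊√1610⌋ = 40.
With m₀=0, d₀=1 and mₖ₊₁ = dₖaₖ − mₖ, dₖ₊₁ = (n − mₖ₊₁²)/dₖ, aₖ₊₁ = ⌊(a₀+mₖ₊₁)/dₖ₊₁⌋:
  k=1: m=40, d=10, a=8
  k=2: m=40, d=1, a=80
d=1 and a=2a₀=80 at k=2, so the next step gives (m, d) = (40, 10) again — its k=1 value — and the period has length 2.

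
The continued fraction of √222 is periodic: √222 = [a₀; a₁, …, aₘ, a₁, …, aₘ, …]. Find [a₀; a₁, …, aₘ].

[14; 1, 8, 1, 28]

a₀ = ⌊√222⌋ = 14.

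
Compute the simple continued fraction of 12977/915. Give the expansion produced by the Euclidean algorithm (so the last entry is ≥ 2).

12977 = 14×915 + 167
915 = 5×167 + 80
167 = 2×80 + 7
80 = 11×7 + 3
7 = 2×3 + 1
3 = 3×1 + 0  (stop)
So 12977/915 = [14; 5, 2, 11, 2, 3].

[14; 5, 2, 11, 2, 3]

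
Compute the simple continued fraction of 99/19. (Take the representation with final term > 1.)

99 = 5*19 + 4
19 = 4*4 + 3
4 = 1*3 + 1
3 = 3*1 + 0  (stop)
So 99/19 = [5; 4, 1, 3].

[5; 4, 1, 3]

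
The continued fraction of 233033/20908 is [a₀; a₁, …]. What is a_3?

6

233033 = 11·20908 + 3045   →  a_0 = 11
20908 = 6·3045 + 2638   →  a_1 = 6
3045 = 1·2638 + 407   →  a_2 = 1
2638 = 6·407 + 196   →  a_3 = 6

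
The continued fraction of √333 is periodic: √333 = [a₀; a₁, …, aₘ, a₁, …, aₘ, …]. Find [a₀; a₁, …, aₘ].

[18; 4, 36]

a₀ = ⌊√333⌋ = 18.
With m₀=0, d₀=1 and mₖ₊₁ = dₖaₖ − mₖ, dₖ₊₁ = (n − mₖ₊₁²)/dₖ, aₖ₊₁ = ⌊(a₀+mₖ₊₁)/dₖ₊₁⌋:
  k=1: m=18, d=9, a=4
  k=2: m=18, d=1, a=36
d=1 and a=2a₀=36 at k=2, so the next step gives (m, d) = (18, 9) again — its k=1 value — and the period has length 2.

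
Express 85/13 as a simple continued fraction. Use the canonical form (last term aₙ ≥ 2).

[6; 1, 1, 6]

85 = 6·13 + 7
13 = 1·7 + 6
7 = 1·6 + 1
6 = 6·1 + 0  (stop)
So 85/13 = [6; 1, 1, 6].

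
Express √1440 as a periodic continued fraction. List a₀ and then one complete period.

[37; 1, 17, 1, 74]

a₀ = ⌊√1440⌋ = 37.
With m₀=0, d₀=1 and mₖ₊₁ = dₖaₖ − mₖ, dₖ₊₁ = (n − mₖ₊₁²)/dₖ, aₖ₊₁ = ⌊(a₀+mₖ₊₁)/dₖ₊₁⌋:
  k=1: m=37, d=71, a=1
  k=2: m=34, d=4, a=17
  k=3: m=34, d=71, a=1
  k=4: m=37, d=1, a=74
d=1 and a=2a₀=74 at k=4, so the next step gives (m, d) = (37, 71) again — its k=1 value — and the period has length 4.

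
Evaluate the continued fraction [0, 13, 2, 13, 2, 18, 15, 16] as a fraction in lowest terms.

Fold from the inside: start with 16/1.
  15 + 1/16 = 241/16
  18 + 16/241 = 4354/241
  2 + 241/4354 = 8949/4354
  13 + 4354/8949 = 120691/8949
  2 + 8949/120691 = 250331/120691
  13 + 120691/250331 = 3374994/250331
  0 + 250331/3374994 = 250331/3374994

250331/3374994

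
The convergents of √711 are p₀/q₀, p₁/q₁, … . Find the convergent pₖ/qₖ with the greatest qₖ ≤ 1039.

√711 = [26; 1, 1, 1, 52, …] (period length 4).
Convergents:
  p_0/q_0 = 26/1
  p_1/q_1 = 27/1
  p_2/q_2 = 53/2
  p_3/q_3 = 80/3
  p_4/q_4 = 4213/158
  p_5/q_5 = 4293/161
  p_6/q_6 = 8506/319
  p_7/q_7 = 12799/480
  p_8/q_8 = 674054/25279
q_7 = 480 ≤ 1039 < 25279 = q_8, so the answer is 12799/480.

12799/480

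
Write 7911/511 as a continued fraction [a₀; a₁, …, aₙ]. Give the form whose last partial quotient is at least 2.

[15; 2, 12, 1, 18]

7911 = 15*511 + 246
511 = 2*246 + 19
246 = 12*19 + 18
19 = 1*18 + 1
18 = 18*1 + 0  (stop)
So 7911/511 = [15; 2, 12, 1, 18].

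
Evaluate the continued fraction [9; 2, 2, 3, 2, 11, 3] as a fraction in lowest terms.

Fold from the inside: start with 3/1.
  11 + 1/3 = 34/3
  2 + 3/34 = 71/34
  3 + 34/71 = 247/71
  2 + 71/247 = 565/247
  2 + 247/565 = 1377/565
  9 + 565/1377 = 12958/1377

12958/1377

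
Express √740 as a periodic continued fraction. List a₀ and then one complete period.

a₀ = ⌊√740⌋ = 27.
With m₀=0, d₀=1 and mₖ₊₁ = dₖaₖ − mₖ, dₖ₊₁ = (n − mₖ₊₁²)/dₖ, aₖ₊₁ = ⌊(a₀+mₖ₊₁)/dₖ₊₁⌋:
  k=1: m=27, d=11, a=4
  k=2: m=17, d=41, a=1
  k=3: m=24, d=4, a=12
  k=4: m=24, d=41, a=1
  k=5: m=17, d=11, a=4
  k=6: m=27, d=1, a=54
d=1 and a=2a₀=54 at k=6, so the next step gives (m, d) = (27, 11) again — its k=1 value — and the period has length 6.

[27; 4, 1, 12, 1, 4, 54]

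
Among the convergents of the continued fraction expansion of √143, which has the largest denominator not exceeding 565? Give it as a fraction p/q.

√143 = [11; 1, 22, …] (period length 2).
Convergents:
  p_0/q_0 = 11/1
  p_1/q_1 = 12/1
  p_2/q_2 = 275/23
  p_3/q_3 = 287/24
  p_4/q_4 = 6589/551
  p_5/q_5 = 6876/575
q_4 = 551 ≤ 565 < 575 = q_5, so the answer is 6589/551.

6589/551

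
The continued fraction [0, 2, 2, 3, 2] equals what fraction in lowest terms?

16/39

Fold from the inside: start with 2/1.
  3 + 1/2 = 7/2
  2 + 2/7 = 16/7
  2 + 7/16 = 39/16
  0 + 16/39 = 16/39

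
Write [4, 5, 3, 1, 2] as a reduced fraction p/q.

Fold from the inside: start with 2/1.
  1 + 1/2 = 3/2
  3 + 2/3 = 11/3
  5 + 3/11 = 58/11
  4 + 11/58 = 243/58

243/58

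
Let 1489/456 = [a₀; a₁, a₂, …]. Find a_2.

1489 = 3·456 + 121   →  a_0 = 3
456 = 3·121 + 93   →  a_1 = 3
121 = 1·93 + 28   →  a_2 = 1

1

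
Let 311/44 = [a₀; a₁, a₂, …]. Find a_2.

311 = 7·44 + 3   →  a_0 = 7
44 = 14·3 + 2   →  a_1 = 14
3 = 1·2 + 1   →  a_2 = 1

1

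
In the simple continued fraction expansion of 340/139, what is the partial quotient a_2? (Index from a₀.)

340 = 2·139 + 62   →  a_0 = 2
139 = 2·62 + 15   →  a_1 = 2
62 = 4·15 + 2   →  a_2 = 4

4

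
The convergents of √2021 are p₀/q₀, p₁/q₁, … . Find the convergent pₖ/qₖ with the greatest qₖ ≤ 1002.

√2021 = [44; 1, 21, 2, 21, 1, 88, …] (period length 6).
Convergents:
  p_0/q_0 = 44/1
  p_1/q_1 = 45/1
  p_2/q_2 = 989/22
  p_3/q_3 = 2023/45
  p_4/q_4 = 43472/967
  p_5/q_5 = 45495/1012
q_4 = 967 ≤ 1002 < 1012 = q_5, so the answer is 43472/967.

43472/967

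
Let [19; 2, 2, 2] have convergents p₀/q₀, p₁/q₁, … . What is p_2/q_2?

Using pₖ = aₖpₖ₋₁ + pₖ₋₂, qₖ = aₖqₖ₋₁ + qₖ₋₂ (with p₋₁=1, p₋₂=0, q₋₁=0, q₋₂=1):
  k=0: a=19, p=19, q=1
  k=1: a=2, p=39, q=2
  k=2: a=2, p=97, q=5

97/5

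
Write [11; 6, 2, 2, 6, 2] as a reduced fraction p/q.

Fold from the inside: start with 2/1.
  6 + 1/2 = 13/2
  2 + 2/13 = 28/13
  2 + 13/28 = 69/28
  6 + 28/69 = 442/69
  11 + 69/442 = 4931/442

4931/442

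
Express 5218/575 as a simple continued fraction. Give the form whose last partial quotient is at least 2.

[9; 13, 2, 1, 2, 5]

5218 = 9*575 + 43
575 = 13*43 + 16
43 = 2*16 + 11
16 = 1*11 + 5
11 = 2*5 + 1
5 = 5*1 + 0  (stop)
So 5218/575 = [9; 13, 2, 1, 2, 5].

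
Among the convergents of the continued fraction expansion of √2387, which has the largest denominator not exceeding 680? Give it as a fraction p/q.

33125/678

√2387 = [48; 1, 5, 1, 96, …] (period length 4).
Convergents:
  p_0/q_0 = 48/1
  p_1/q_1 = 49/1
  p_2/q_2 = 293/6
  p_3/q_3 = 342/7
  p_4/q_4 = 33125/678
  p_5/q_5 = 33467/685
q_4 = 678 ≤ 680 < 685 = q_5, so the answer is 33125/678.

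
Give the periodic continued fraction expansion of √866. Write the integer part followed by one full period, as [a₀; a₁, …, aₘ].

[29; 2, 2, 1, 28, 1, 2, 2, 58]

a₀ = ⌊√866⌋ = 29.
With m₀=0, d₀=1 and mₖ₊₁ = dₖaₖ − mₖ, dₖ₊₁ = (n − mₖ₊₁²)/dₖ, aₖ₊₁ = ⌊(a₀+mₖ₊₁)/dₖ₊₁⌋:
  k=1: m=29, d=25, a=2
  k=2: m=21, d=17, a=2
  k=3: m=13, d=41, a=1
  k=4: m=28, d=2, a=28
  k=5: m=28, d=41, a=1
  k=6: m=13, d=17, a=2
  k=7: m=21, d=25, a=2
  k=8: m=29, d=1, a=58
d=1 and a=2a₀=58 at k=8, so the next step gives (m, d) = (29, 25) again — its k=1 value — and the period has length 8.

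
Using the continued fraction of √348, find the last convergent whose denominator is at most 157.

1567/84

√348 = [18; 1, 1, 1, 8, 1, 1, 1, 36, …] (period length 8).
Convergents:
  p_0/q_0 = 18/1
  p_1/q_1 = 19/1
  p_2/q_2 = 37/2
  p_3/q_3 = 56/3
  p_4/q_4 = 485/26
  p_5/q_5 = 541/29
  p_6/q_6 = 1026/55
  p_7/q_7 = 1567/84
  p_8/q_8 = 57438/3079
q_7 = 84 ≤ 157 < 3079 = q_8, so the answer is 1567/84.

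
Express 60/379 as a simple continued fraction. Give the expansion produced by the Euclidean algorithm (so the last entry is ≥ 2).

60 = 0×379 + 60
379 = 6×60 + 19
60 = 3×19 + 3
19 = 6×3 + 1
3 = 3×1 + 0  (stop)
So 60/379 = [0; 6, 3, 6, 3].

[0; 6, 3, 6, 3]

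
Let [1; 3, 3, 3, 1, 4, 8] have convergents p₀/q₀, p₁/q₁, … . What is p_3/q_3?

Using pₖ = aₖpₖ₋₁ + pₖ₋₂, qₖ = aₖqₖ₋₁ + qₖ₋₂ (with p₋₁=1, p₋₂=0, q₋₁=0, q₋₂=1):
  k=0: a=1, p=1, q=1
  k=1: a=3, p=4, q=3
  k=2: a=3, p=13, q=10
  k=3: a=3, p=43, q=33

43/33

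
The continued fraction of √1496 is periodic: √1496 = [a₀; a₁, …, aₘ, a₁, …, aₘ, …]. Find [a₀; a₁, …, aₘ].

a₀ = ⌊√1496⌋ = 38.
With m₀=0, d₀=1 and mₖ₊₁ = dₖaₖ − mₖ, dₖ₊₁ = (n − mₖ₊₁²)/dₖ, aₖ₊₁ = ⌊(a₀+mₖ₊₁)/dₖ₊₁⌋:
  k=1: m=38, d=52, a=1
  k=2: m=14, d=25, a=2
  k=3: m=36, d=8, a=9
  k=4: m=36, d=25, a=2
  k=5: m=14, d=52, a=1
  k=6: m=38, d=1, a=76
d=1 and a=2a₀=76 at k=6, so the next step gives (m, d) = (38, 52) again — its k=1 value — and the period has length 6.

[38; 1, 2, 9, 2, 1, 76]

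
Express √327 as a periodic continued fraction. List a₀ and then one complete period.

[18; 12, 36]

a₀ = ⌊√327⌋ = 18.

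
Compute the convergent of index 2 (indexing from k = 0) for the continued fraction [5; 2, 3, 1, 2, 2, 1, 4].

Using pₖ = aₖpₖ₋₁ + pₖ₋₂, qₖ = aₖqₖ₋₁ + qₖ₋₂ (with p₋₁=1, p₋₂=0, q₋₁=0, q₋₂=1):
  k=0: a=5, p=5, q=1
  k=1: a=2, p=11, q=2
  k=2: a=3, p=38, q=7

38/7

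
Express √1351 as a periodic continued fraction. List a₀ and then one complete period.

[36; 1, 3, 10, 3, 1, 72]

a₀ = ⌊√1351⌋ = 36.
With m₀=0, d₀=1 and mₖ₊₁ = dₖaₖ − mₖ, dₖ₊₁ = (n − mₖ₊₁²)/dₖ, aₖ₊₁ = ⌊(a₀+mₖ₊₁)/dₖ₊₁⌋:
  k=1: m=36, d=55, a=1
  k=2: m=19, d=18, a=3
  k=3: m=35, d=7, a=10
  k=4: m=35, d=18, a=3
  k=5: m=19, d=55, a=1
  k=6: m=36, d=1, a=72
d=1 and a=2a₀=72 at k=6, so the next step gives (m, d) = (36, 55) again — its k=1 value — and the period has length 6.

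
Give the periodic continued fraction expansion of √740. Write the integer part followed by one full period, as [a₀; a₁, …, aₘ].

[27; 4, 1, 12, 1, 4, 54]

a₀ = ⌊√740⌋ = 27.
With m₀=0, d₀=1 and mₖ₊₁ = dₖaₖ − mₖ, dₖ₊₁ = (n − mₖ₊₁²)/dₖ, aₖ₊₁ = ⌊(a₀+mₖ₊₁)/dₖ₊₁⌋:
  k=1: m=27, d=11, a=4
  k=2: m=17, d=41, a=1
  k=3: m=24, d=4, a=12
  k=4: m=24, d=41, a=1
  k=5: m=17, d=11, a=4
  k=6: m=27, d=1, a=54
d=1 and a=2a₀=54 at k=6, so the next step gives (m, d) = (27, 11) again — its k=1 value — and the period has length 6.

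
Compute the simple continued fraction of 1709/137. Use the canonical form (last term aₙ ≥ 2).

[12; 2, 9, 3, 2]

1709 = 12*137 + 65
137 = 2*65 + 7
65 = 9*7 + 2
7 = 3*2 + 1
2 = 2*1 + 0  (stop)
So 1709/137 = [12; 2, 9, 3, 2].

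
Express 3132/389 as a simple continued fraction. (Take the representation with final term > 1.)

3132 = 8*389 + 20
389 = 19*20 + 9
20 = 2*9 + 2
9 = 4*2 + 1
2 = 2*1 + 0  (stop)
So 3132/389 = [8; 19, 2, 4, 2].

[8; 19, 2, 4, 2]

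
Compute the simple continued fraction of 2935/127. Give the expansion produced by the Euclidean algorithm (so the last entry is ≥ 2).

[23; 9, 14]

2935 = 23*127 + 14
127 = 9*14 + 1
14 = 14*1 + 0  (stop)
So 2935/127 = [23; 9, 14].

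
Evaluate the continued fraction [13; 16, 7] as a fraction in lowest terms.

Using pₖ = aₖpₖ₋₁ + pₖ₋₂ and qₖ = aₖqₖ₋₁ + qₖ₋₂:
  k=0: a=13, p=13, q=1
  k=1: a=16, p=209, q=16
  k=2: a=7, p=1476, q=113

1476/113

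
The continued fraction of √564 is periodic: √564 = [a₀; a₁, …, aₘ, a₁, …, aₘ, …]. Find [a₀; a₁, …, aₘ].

a₀ = ⌊√564⌋ = 23.

[23; 1, 2, 1, 46]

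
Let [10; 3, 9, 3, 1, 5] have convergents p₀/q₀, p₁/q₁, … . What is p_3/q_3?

Using pₖ = aₖpₖ₋₁ + pₖ₋₂, qₖ = aₖqₖ₋₁ + qₖ₋₂ (with p₋₁=1, p₋₂=0, q₋₁=0, q₋₂=1):
  k=0: a=10, p=10, q=1
  k=1: a=3, p=31, q=3
  k=2: a=9, p=289, q=28
  k=3: a=3, p=898, q=87

898/87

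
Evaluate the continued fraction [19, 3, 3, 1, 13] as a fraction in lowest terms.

Fold from the inside: start with 13/1.
  1 + 1/13 = 14/13
  3 + 13/14 = 55/14
  3 + 14/55 = 179/55
  19 + 55/179 = 3456/179

3456/179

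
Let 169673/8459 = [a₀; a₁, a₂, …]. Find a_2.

169673 = 20·8459 + 493   →  a_0 = 20
8459 = 17·493 + 78   →  a_1 = 17
493 = 6·78 + 25   →  a_2 = 6

6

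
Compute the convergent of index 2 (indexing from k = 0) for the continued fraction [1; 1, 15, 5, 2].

31/16

Using pₖ = aₖpₖ₋₁ + pₖ₋₂, qₖ = aₖqₖ₋₁ + qₖ₋₂ (with p₋₁=1, p₋₂=0, q₋₁=0, q₋₂=1):
  k=0: a=1, p=1, q=1
  k=1: a=1, p=2, q=1
  k=2: a=15, p=31, q=16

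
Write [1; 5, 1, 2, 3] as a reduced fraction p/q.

67/57

Fold from the inside: start with 3/1.
  2 + 1/3 = 7/3
  1 + 3/7 = 10/7
  5 + 7/10 = 57/10
  1 + 10/57 = 67/57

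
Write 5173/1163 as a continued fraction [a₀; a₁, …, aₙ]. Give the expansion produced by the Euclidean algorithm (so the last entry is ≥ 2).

[4; 2, 4, 3, 3, 1, 2, 3]

5173 = 4×1163 + 521
1163 = 2×521 + 121
521 = 4×121 + 37
121 = 3×37 + 10
37 = 3×10 + 7
10 = 1×7 + 3
7 = 2×3 + 1
3 = 3×1 + 0  (stop)
So 5173/1163 = [4; 2, 4, 3, 3, 1, 2, 3].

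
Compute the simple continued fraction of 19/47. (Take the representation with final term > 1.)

19 = 0×47 + 19
47 = 2×19 + 9
19 = 2×9 + 1
9 = 9×1 + 0  (stop)
So 19/47 = [0; 2, 2, 9].

[0; 2, 2, 9]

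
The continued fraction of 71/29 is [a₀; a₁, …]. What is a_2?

71 = 2·29 + 13   →  a_0 = 2
29 = 2·13 + 3   →  a_1 = 2
13 = 4·3 + 1   →  a_2 = 4

4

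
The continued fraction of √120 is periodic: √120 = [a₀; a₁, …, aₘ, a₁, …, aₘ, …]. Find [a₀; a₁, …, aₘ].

[10; 1, 20]

a₀ = ⌊√120⌋ = 10.
With m₀=0, d₀=1 and mₖ₊₁ = dₖaₖ − mₖ, dₖ₊₁ = (n − mₖ₊₁²)/dₖ, aₖ₊₁ = ⌊(a₀+mₖ₊₁)/dₖ₊₁⌋:
  k=1: m=10, d=20, a=1
  k=2: m=10, d=1, a=20
d=1 and a=2a₀=20 at k=2, so the next step gives (m, d) = (10, 20) again — its k=1 value — and the period has length 2.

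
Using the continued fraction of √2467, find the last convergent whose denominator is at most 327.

√2467 = [49; 1, 2, 49, 2, 1, 98, …] (period length 6).
Convergents:
  p_0/q_0 = 49/1
  p_1/q_1 = 50/1
  p_2/q_2 = 149/3
  p_3/q_3 = 7351/148
  p_4/q_4 = 14851/299
  p_5/q_5 = 22202/447
q_4 = 299 ≤ 327 < 447 = q_5, so the answer is 14851/299.

14851/299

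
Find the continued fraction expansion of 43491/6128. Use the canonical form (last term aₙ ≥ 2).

43491 = 7*6128 + 595
6128 = 10*595 + 178
595 = 3*178 + 61
178 = 2*61 + 56
61 = 1*56 + 5
56 = 11*5 + 1
5 = 5*1 + 0  (stop)
So 43491/6128 = [7; 10, 3, 2, 1, 11, 5].

[7; 10, 3, 2, 1, 11, 5]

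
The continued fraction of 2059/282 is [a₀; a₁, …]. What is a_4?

1

2059 = 7·282 + 85   →  a_0 = 7
282 = 3·85 + 27   →  a_1 = 3
85 = 3·27 + 4   →  a_2 = 3
27 = 6·4 + 3   →  a_3 = 6
4 = 1·3 + 1   →  a_4 = 1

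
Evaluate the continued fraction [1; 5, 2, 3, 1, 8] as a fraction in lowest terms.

509/430

Fold from the inside: start with 8/1.
  1 + 1/8 = 9/8
  3 + 8/9 = 35/9
  2 + 9/35 = 79/35
  5 + 35/79 = 430/79
  1 + 79/430 = 509/430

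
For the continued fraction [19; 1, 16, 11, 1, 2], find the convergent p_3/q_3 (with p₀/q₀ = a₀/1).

3749/188

Using pₖ = aₖpₖ₋₁ + pₖ₋₂, qₖ = aₖqₖ₋₁ + qₖ₋₂ (with p₋₁=1, p₋₂=0, q₋₁=0, q₋₂=1):
  k=0: a=19, p=19, q=1
  k=1: a=1, p=20, q=1
  k=2: a=16, p=339, q=17
  k=3: a=11, p=3749, q=188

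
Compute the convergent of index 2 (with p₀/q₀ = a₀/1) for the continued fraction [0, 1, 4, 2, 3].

Using pₖ = aₖpₖ₋₁ + pₖ₋₂, qₖ = aₖqₖ₋₁ + qₖ₋₂ (with p₋₁=1, p₋₂=0, q₋₁=0, q₋₂=1):
  k=0: a=0, p=0, q=1
  k=1: a=1, p=1, q=1
  k=2: a=4, p=4, q=5

4/5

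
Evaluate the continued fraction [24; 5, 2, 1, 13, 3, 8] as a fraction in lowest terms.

135521/5603

Fold from the inside: start with 8/1.
  3 + 1/8 = 25/8
  13 + 8/25 = 333/25
  1 + 25/333 = 358/333
  2 + 333/358 = 1049/358
  5 + 358/1049 = 5603/1049
  24 + 1049/5603 = 135521/5603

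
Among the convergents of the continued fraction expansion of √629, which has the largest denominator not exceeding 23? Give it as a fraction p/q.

326/13

√629 = [25; 12, 1, 1, 12, 50, …] (period length 5).
Convergents:
  p_0/q_0 = 25/1
  p_1/q_1 = 301/12
  p_2/q_2 = 326/13
  p_3/q_3 = 627/25
q_2 = 13 ≤ 23 < 25 = q_3, so the answer is 326/13.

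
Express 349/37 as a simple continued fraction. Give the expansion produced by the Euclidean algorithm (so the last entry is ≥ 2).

[9; 2, 3, 5]

349 = 9*37 + 16
37 = 2*16 + 5
16 = 3*5 + 1
5 = 5*1 + 0  (stop)
So 349/37 = [9; 2, 3, 5].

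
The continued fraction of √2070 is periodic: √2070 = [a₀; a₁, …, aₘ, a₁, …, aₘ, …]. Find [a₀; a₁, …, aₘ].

a₀ = ⌊√2070⌋ = 45.
With m₀=0, d₀=1 and mₖ₊₁ = dₖaₖ − mₖ, dₖ₊₁ = (n − mₖ₊₁²)/dₖ, aₖ₊₁ = ⌊(a₀+mₖ₊₁)/dₖ₊₁⌋:
  k=1: m=45, d=45, a=2
  k=2: m=45, d=1, a=90
d=1 and a=2a₀=90 at k=2, so the next step gives (m, d) = (45, 45) again — its k=1 value — and the period has length 2.

[45; 2, 90]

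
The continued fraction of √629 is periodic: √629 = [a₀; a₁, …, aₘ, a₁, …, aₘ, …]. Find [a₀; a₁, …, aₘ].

[25; 12, 1, 1, 12, 50]

a₀ = ⌊√629⌋ = 25.
With m₀=0, d₀=1 and mₖ₊₁ = dₖaₖ − mₖ, dₖ₊₁ = (n − mₖ₊₁²)/dₖ, aₖ₊₁ = ⌊(a₀+mₖ₊₁)/dₖ₊₁⌋:
  k=1: m=25, d=4, a=12
  k=2: m=23, d=25, a=1
  k=3: m=2, d=25, a=1
  k=4: m=23, d=4, a=12
  k=5: m=25, d=1, a=50
d=1 and a=2a₀=50 at k=5, so the next step gives (m, d) = (25, 4) again — its k=1 value — and the period has length 5.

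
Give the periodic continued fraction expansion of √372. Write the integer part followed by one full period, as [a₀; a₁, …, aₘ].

[19; 3, 2, 12, 2, 3, 38]

a₀ = ⌊√372⌋ = 19.
With m₀=0, d₀=1 and mₖ₊₁ = dₖaₖ − mₖ, dₖ₊₁ = (n − mₖ₊₁²)/dₖ, aₖ₊₁ = ⌊(a₀+mₖ₊₁)/dₖ₊₁⌋:
  k=1: m=19, d=11, a=3
  k=2: m=14, d=16, a=2
  k=3: m=18, d=3, a=12
  k=4: m=18, d=16, a=2
  k=5: m=14, d=11, a=3
  k=6: m=19, d=1, a=38
d=1 and a=2a₀=38 at k=6, so the next step gives (m, d) = (19, 11) again — its k=1 value — and the period has length 6.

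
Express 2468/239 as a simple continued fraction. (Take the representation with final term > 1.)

2468 = 10*239 + 78
239 = 3*78 + 5
78 = 15*5 + 3
5 = 1*3 + 2
3 = 1*2 + 1
2 = 2*1 + 0  (stop)
So 2468/239 = [10; 3, 15, 1, 1, 2].

[10; 3, 15, 1, 1, 2]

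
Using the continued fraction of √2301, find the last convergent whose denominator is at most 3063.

145777/3039

√2301 = [47; 1, 30, 1, 94, …] (period length 4).
Convergents:
  p_0/q_0 = 47/1
  p_1/q_1 = 48/1
  p_2/q_2 = 1487/31
  p_3/q_3 = 1535/32
  p_4/q_4 = 145777/3039
  p_5/q_5 = 147312/3071
q_4 = 3039 ≤ 3063 < 3071 = q_5, so the answer is 145777/3039.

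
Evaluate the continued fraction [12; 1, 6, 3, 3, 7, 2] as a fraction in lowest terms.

Using pₖ = aₖpₖ₋₁ + pₖ₋₂ and qₖ = aₖqₖ₋₁ + qₖ₋₂:
  k=0: a=12, p=12, q=1
  k=1: a=1, p=13, q=1
  k=2: a=6, p=90, q=7
  k=3: a=3, p=283, q=22
  k=4: a=3, p=939, q=73
  k=5: a=7, p=6856, q=533
  k=6: a=2, p=14651, q=1139

14651/1139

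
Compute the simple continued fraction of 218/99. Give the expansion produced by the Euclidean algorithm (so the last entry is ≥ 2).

218 = 2*99 + 20
99 = 4*20 + 19
20 = 1*19 + 1
19 = 19*1 + 0  (stop)
So 218/99 = [2; 4, 1, 19].

[2; 4, 1, 19]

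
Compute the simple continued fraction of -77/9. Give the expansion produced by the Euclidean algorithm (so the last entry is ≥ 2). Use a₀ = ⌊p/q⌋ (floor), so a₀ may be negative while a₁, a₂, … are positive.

[-9; 2, 4]

-77 = -9*9 + 4
9 = 2*4 + 1
4 = 4*1 + 0  (stop)
So -77/9 = [-9; 2, 4].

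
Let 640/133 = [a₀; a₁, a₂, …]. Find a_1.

640 = 4·133 + 108   →  a_0 = 4
133 = 1·108 + 25   →  a_1 = 1

1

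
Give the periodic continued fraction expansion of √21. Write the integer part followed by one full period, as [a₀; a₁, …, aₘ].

a₀ = ⌊√21⌋ = 4.
With m₀=0, d₀=1 and mₖ₊₁ = dₖaₖ − mₖ, dₖ₊₁ = (n − mₖ₊₁²)/dₖ, aₖ₊₁ = ⌊(a₀+mₖ₊₁)/dₖ₊₁⌋:
  k=1: m=4, d=5, a=1
  k=2: m=1, d=4, a=1
  k=3: m=3, d=3, a=2
  k=4: m=3, d=4, a=1
  k=5: m=1, d=5, a=1
  k=6: m=4, d=1, a=8
d=1 and a=2a₀=8 at k=6, so the next step gives (m, d) = (4, 5) again — its k=1 value — and the period has length 6.

[4; 1, 1, 2, 1, 1, 8]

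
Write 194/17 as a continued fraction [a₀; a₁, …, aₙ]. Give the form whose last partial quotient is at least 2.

[11; 2, 2, 3]

194 = 11×17 + 7
17 = 2×7 + 3
7 = 2×3 + 1
3 = 3×1 + 0  (stop)
So 194/17 = [11; 2, 2, 3].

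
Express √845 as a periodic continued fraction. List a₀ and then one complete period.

[29; 14, 1, 1, 14, 58]

a₀ = ⌊√845⌋ = 29.
With m₀=0, d₀=1 and mₖ₊₁ = dₖaₖ − mₖ, dₖ₊₁ = (n − mₖ₊₁²)/dₖ, aₖ₊₁ = ⌊(a₀+mₖ₊₁)/dₖ₊₁⌋:
  k=1: m=29, d=4, a=14
  k=2: m=27, d=29, a=1
  k=3: m=2, d=29, a=1
  k=4: m=27, d=4, a=14
  k=5: m=29, d=1, a=58
d=1 and a=2a₀=58 at k=5, so the next step gives (m, d) = (29, 4) again — its k=1 value — and the period has length 5.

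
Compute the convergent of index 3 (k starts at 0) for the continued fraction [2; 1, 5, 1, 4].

20/7

Using pₖ = aₖpₖ₋₁ + pₖ₋₂, qₖ = aₖqₖ₋₁ + qₖ₋₂ (with p₋₁=1, p₋₂=0, q₋₁=0, q₋₂=1):
  k=0: a=2, p=2, q=1
  k=1: a=1, p=3, q=1
  k=2: a=5, p=17, q=6
  k=3: a=1, p=20, q=7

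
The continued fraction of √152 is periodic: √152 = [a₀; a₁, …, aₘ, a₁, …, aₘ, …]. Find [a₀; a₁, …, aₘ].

a₀ = ⌊√152⌋ = 12.
With m₀=0, d₀=1 and mₖ₊₁ = dₖaₖ − mₖ, dₖ₊₁ = (n − mₖ₊₁²)/dₖ, aₖ₊₁ = ⌊(a₀+mₖ₊₁)/dₖ₊₁⌋:
  k=1: m=12, d=8, a=3
  k=2: m=12, d=1, a=24
d=1 and a=2a₀=24 at k=2, so the next step gives (m, d) = (12, 8) again — its k=1 value — and the period has length 2.

[12; 3, 24]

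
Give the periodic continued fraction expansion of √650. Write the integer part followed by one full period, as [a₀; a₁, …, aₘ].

[25; 2, 50]

a₀ = ⌊√650⌋ = 25.
With m₀=0, d₀=1 and mₖ₊₁ = dₖaₖ − mₖ, dₖ₊₁ = (n − mₖ₊₁²)/dₖ, aₖ₊₁ = ⌊(a₀+mₖ₊₁)/dₖ₊₁⌋:
  k=1: m=25, d=25, a=2
  k=2: m=25, d=1, a=50
d=1 and a=2a₀=50 at k=2, so the next step gives (m, d) = (25, 25) again — its k=1 value — and the period has length 2.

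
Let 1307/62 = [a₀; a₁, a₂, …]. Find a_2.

1307 = 21·62 + 5   →  a_0 = 21
62 = 12·5 + 2   →  a_1 = 12
5 = 2·2 + 1   →  a_2 = 2

2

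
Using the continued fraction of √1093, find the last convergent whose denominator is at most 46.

1091/33

√1093 = [33; 16, 1, 1, 16, 66, …] (period length 5).
Convergents:
  p_0/q_0 = 33/1
  p_1/q_1 = 529/16
  p_2/q_2 = 562/17
  p_3/q_3 = 1091/33
  p_4/q_4 = 18018/545
q_3 = 33 ≤ 46 < 545 = q_4, so the answer is 1091/33.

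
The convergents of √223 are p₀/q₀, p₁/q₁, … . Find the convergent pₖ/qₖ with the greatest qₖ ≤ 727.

√223 = [14; 1, 13, 1, 28, …] (period length 4).
Convergents:
  p_0/q_0 = 14/1
  p_1/q_1 = 15/1
  p_2/q_2 = 209/14
  p_3/q_3 = 224/15
  p_4/q_4 = 6481/434
  p_5/q_5 = 6705/449
  p_6/q_6 = 93646/6271
q_5 = 449 ≤ 727 < 6271 = q_6, so the answer is 6705/449.

6705/449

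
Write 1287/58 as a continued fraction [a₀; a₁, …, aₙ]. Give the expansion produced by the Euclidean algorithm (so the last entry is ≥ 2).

1287 = 22*58 + 11
58 = 5*11 + 3
11 = 3*3 + 2
3 = 1*2 + 1
2 = 2*1 + 0  (stop)
So 1287/58 = [22; 5, 3, 1, 2].

[22; 5, 3, 1, 2]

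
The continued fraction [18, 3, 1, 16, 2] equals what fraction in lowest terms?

2519/138

Using pₖ = aₖpₖ₋₁ + pₖ₋₂ and qₖ = aₖqₖ₋₁ + qₖ₋₂:
  k=0: a=18, p=18, q=1
  k=1: a=3, p=55, q=3
  k=2: a=1, p=73, q=4
  k=3: a=16, p=1223, q=67
  k=4: a=2, p=2519, q=138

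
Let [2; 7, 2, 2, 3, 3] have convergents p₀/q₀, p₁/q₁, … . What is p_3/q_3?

Using pₖ = aₖpₖ₋₁ + pₖ₋₂, qₖ = aₖqₖ₋₁ + qₖ₋₂ (with p₋₁=1, p₋₂=0, q₋₁=0, q₋₂=1):
  k=0: a=2, p=2, q=1
  k=1: a=7, p=15, q=7
  k=2: a=2, p=32, q=15
  k=3: a=2, p=79, q=37

79/37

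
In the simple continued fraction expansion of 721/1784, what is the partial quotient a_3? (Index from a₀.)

9

721 = 0·1784 + 721   →  a_0 = 0
1784 = 2·721 + 342   →  a_1 = 2
721 = 2·342 + 37   →  a_2 = 2
342 = 9·37 + 9   →  a_3 = 9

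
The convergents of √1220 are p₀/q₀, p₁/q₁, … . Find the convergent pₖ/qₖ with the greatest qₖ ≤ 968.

33706/965

√1220 = [34; 1, 12, 1, 68, …] (period length 4).
Convergents:
  p_0/q_0 = 34/1
  p_1/q_1 = 35/1
  p_2/q_2 = 454/13
  p_3/q_3 = 489/14
  p_4/q_4 = 33706/965
  p_5/q_5 = 34195/979
q_4 = 965 ≤ 968 < 979 = q_5, so the answer is 33706/965.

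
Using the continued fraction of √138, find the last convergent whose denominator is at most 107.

√138 = [11; 1, 2, 1, 22, …] (period length 4).
Convergents:
  p_0/q_0 = 11/1
  p_1/q_1 = 12/1
  p_2/q_2 = 35/3
  p_3/q_3 = 47/4
  p_4/q_4 = 1069/91
  p_5/q_5 = 1116/95
  p_6/q_6 = 3301/281
q_5 = 95 ≤ 107 < 281 = q_6, so the answer is 1116/95.

1116/95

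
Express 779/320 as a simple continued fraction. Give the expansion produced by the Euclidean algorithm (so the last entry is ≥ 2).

779 = 2·320 + 139
320 = 2·139 + 42
139 = 3·42 + 13
42 = 3·13 + 3
13 = 4·3 + 1
3 = 3·1 + 0  (stop)
So 779/320 = [2; 2, 3, 3, 4, 3].

[2; 2, 3, 3, 4, 3]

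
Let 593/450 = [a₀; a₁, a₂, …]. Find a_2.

6

593 = 1·450 + 143   →  a_0 = 1
450 = 3·143 + 21   →  a_1 = 3
143 = 6·21 + 17   →  a_2 = 6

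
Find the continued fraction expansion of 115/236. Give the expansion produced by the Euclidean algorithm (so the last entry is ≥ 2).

115 = 0·236 + 115
236 = 2·115 + 6
115 = 19·6 + 1
6 = 6·1 + 0  (stop)
So 115/236 = [0; 2, 19, 6].

[0; 2, 19, 6]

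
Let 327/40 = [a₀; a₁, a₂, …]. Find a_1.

5

327 = 8·40 + 7   →  a_0 = 8
40 = 5·7 + 5   →  a_1 = 5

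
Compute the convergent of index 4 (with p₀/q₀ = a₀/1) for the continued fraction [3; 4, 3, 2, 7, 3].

Using pₖ = aₖpₖ₋₁ + pₖ₋₂, qₖ = aₖqₖ₋₁ + qₖ₋₂ (with p₋₁=1, p₋₂=0, q₋₁=0, q₋₂=1):
  k=0: a=3, p=3, q=1
  k=1: a=4, p=13, q=4
  k=2: a=3, p=42, q=13
  k=3: a=2, p=97, q=30
  k=4: a=7, p=721, q=223

721/223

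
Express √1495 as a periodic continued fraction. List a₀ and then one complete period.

[38; 1, 1, 1, 76]

a₀ = ⌊√1495⌋ = 38.
With m₀=0, d₀=1 and mₖ₊₁ = dₖaₖ − mₖ, dₖ₊₁ = (n − mₖ₊₁²)/dₖ, aₖ₊₁ = ⌊(a₀+mₖ₊₁)/dₖ₊₁⌋:
  k=1: m=38, d=51, a=1
  k=2: m=13, d=26, a=1
  k=3: m=13, d=51, a=1
  k=4: m=38, d=1, a=76
d=1 and a=2a₀=76 at k=4, so the next step gives (m, d) = (38, 51) again — its k=1 value — and the period has length 4.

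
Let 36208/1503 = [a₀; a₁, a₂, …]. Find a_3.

2

36208 = 24·1503 + 136   →  a_0 = 24
1503 = 11·136 + 7   →  a_1 = 11
136 = 19·7 + 3   →  a_2 = 19
7 = 2·3 + 1   →  a_3 = 2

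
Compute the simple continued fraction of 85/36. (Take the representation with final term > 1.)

85 = 2·36 + 13
36 = 2·13 + 10
13 = 1·10 + 3
10 = 3·3 + 1
3 = 3·1 + 0  (stop)
So 85/36 = [2; 2, 1, 3, 3].

[2; 2, 1, 3, 3]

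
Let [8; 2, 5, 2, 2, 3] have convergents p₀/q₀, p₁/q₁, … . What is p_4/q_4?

499/59

Using pₖ = aₖpₖ₋₁ + pₖ₋₂, qₖ = aₖqₖ₋₁ + qₖ₋₂ (with p₋₁=1, p₋₂=0, q₋₁=0, q₋₂=1):
  k=0: a=8, p=8, q=1
  k=1: a=2, p=17, q=2
  k=2: a=5, p=93, q=11
  k=3: a=2, p=203, q=24
  k=4: a=2, p=499, q=59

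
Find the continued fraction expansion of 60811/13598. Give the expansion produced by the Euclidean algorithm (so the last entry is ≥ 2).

[4; 2, 8, 2, 4, 7, 2, 5]

60811 = 4·13598 + 6419
13598 = 2·6419 + 760
6419 = 8·760 + 339
760 = 2·339 + 82
339 = 4·82 + 11
82 = 7·11 + 5
11 = 2·5 + 1
5 = 5·1 + 0  (stop)
So 60811/13598 = [4; 2, 8, 2, 4, 7, 2, 5].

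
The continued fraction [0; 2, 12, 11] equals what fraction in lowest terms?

133/277

Fold from the inside: start with 11/1.
  12 + 1/11 = 133/11
  2 + 11/133 = 277/133
  0 + 133/277 = 133/277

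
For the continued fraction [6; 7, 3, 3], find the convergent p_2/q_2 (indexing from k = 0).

Using pₖ = aₖpₖ₋₁ + pₖ₋₂, qₖ = aₖqₖ₋₁ + qₖ₋₂ (with p₋₁=1, p₋₂=0, q₋₁=0, q₋₂=1):
  k=0: a=6, p=6, q=1
  k=1: a=7, p=43, q=7
  k=2: a=3, p=135, q=22

135/22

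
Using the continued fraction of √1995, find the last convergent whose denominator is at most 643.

√1995 = [44; 1, 1, 1, 88, …] (period length 4).
Convergents:
  p_0/q_0 = 44/1
  p_1/q_1 = 45/1
  p_2/q_2 = 89/2
  p_3/q_3 = 134/3
  p_4/q_4 = 11881/266
  p_5/q_5 = 12015/269
  p_6/q_6 = 23896/535
  p_7/q_7 = 35911/804
q_6 = 535 ≤ 643 < 804 = q_7, so the answer is 23896/535.

23896/535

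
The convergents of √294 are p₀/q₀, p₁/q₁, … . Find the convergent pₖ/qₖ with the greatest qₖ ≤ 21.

√294 = [17; 6, 1, 4, 1, 6, 34, …] (period length 6).
Convergents:
  p_0/q_0 = 17/1
  p_1/q_1 = 103/6
  p_2/q_2 = 120/7
  p_3/q_3 = 583/34
q_2 = 7 ≤ 21 < 34 = q_3, so the answer is 120/7.

120/7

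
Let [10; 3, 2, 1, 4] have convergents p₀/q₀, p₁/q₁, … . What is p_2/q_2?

Using pₖ = aₖpₖ₋₁ + pₖ₋₂, qₖ = aₖqₖ₋₁ + qₖ₋₂ (with p₋₁=1, p₋₂=0, q₋₁=0, q₋₂=1):
  k=0: a=10, p=10, q=1
  k=1: a=3, p=31, q=3
  k=2: a=2, p=72, q=7

72/7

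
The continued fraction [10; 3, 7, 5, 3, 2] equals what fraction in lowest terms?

Fold from the inside: start with 2/1.
  3 + 1/2 = 7/2
  5 + 2/7 = 37/7
  7 + 7/37 = 266/37
  3 + 37/266 = 835/266
  10 + 266/835 = 8616/835

8616/835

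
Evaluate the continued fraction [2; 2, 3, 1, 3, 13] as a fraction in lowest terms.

Fold from the inside: start with 13/1.
  3 + 1/13 = 40/13
  1 + 13/40 = 53/40
  3 + 40/53 = 199/53
  2 + 53/199 = 451/199
  2 + 199/451 = 1101/451

1101/451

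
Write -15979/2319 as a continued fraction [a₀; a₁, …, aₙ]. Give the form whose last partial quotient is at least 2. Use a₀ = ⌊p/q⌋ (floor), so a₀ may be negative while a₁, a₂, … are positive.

[-7; 9, 7, 1, 2, 3, 3]

-15979 = -7*2319 + 254
2319 = 9*254 + 33
254 = 7*33 + 23
33 = 1*23 + 10
23 = 2*10 + 3
10 = 3*3 + 1
3 = 3*1 + 0  (stop)
So -15979/2319 = [-7; 9, 7, 1, 2, 3, 3].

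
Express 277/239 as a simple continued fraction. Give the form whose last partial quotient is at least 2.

277 = 1·239 + 38
239 = 6·38 + 11
38 = 3·11 + 5
11 = 2·5 + 1
5 = 5·1 + 0  (stop)
So 277/239 = [1; 6, 3, 2, 5].

[1; 6, 3, 2, 5]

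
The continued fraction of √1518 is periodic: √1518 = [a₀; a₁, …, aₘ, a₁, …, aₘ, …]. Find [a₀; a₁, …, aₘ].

a₀ = ⌊√1518⌋ = 38.
With m₀=0, d₀=1 and mₖ₊₁ = dₖaₖ − mₖ, dₖ₊₁ = (n − mₖ₊₁²)/dₖ, aₖ₊₁ = ⌊(a₀+mₖ₊₁)/dₖ₊₁⌋:
  k=1: m=38, d=74, a=1
  k=2: m=36, d=3, a=24
  k=3: m=36, d=74, a=1
  k=4: m=38, d=1, a=76
d=1 and a=2a₀=76 at k=4, so the next step gives (m, d) = (38, 74) again — its k=1 value — and the period has length 4.

[38; 1, 24, 1, 76]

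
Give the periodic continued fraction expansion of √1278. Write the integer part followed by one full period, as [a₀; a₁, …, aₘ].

[35; 1, 2, 1, 70]

a₀ = ⌊√1278⌋ = 35.
With m₀=0, d₀=1 and mₖ₊₁ = dₖaₖ − mₖ, dₖ₊₁ = (n − mₖ₊₁²)/dₖ, aₖ₊₁ = ⌊(a₀+mₖ₊₁)/dₖ₊₁⌋:
  k=1: m=35, d=53, a=1
  k=2: m=18, d=18, a=2
  k=3: m=18, d=53, a=1
  k=4: m=35, d=1, a=70
d=1 and a=2a₀=70 at k=4, so the next step gives (m, d) = (35, 53) again — its k=1 value — and the period has length 4.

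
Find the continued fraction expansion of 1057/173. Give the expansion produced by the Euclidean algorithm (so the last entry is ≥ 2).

[6; 9, 9, 2]

1057 = 6×173 + 19
173 = 9×19 + 2
19 = 9×2 + 1
2 = 2×1 + 0  (stop)
So 1057/173 = [6; 9, 9, 2].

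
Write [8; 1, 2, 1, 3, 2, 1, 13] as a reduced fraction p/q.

5861/671

Using pₖ = aₖpₖ₋₁ + pₖ₋₂ and qₖ = aₖqₖ₋₁ + qₖ₋₂:
  k=0: a=8, p=8, q=1
  k=1: a=1, p=9, q=1
  k=2: a=2, p=26, q=3
  k=3: a=1, p=35, q=4
  k=4: a=3, p=131, q=15
  k=5: a=2, p=297, q=34
  k=6: a=1, p=428, q=49
  k=7: a=13, p=5861, q=671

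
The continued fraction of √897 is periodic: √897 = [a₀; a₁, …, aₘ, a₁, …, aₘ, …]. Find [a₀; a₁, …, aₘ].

[29; 1, 18, 1, 58]

a₀ = ⌊√897⌋ = 29.
With m₀=0, d₀=1 and mₖ₊₁ = dₖaₖ − mₖ, dₖ₊₁ = (n − mₖ₊₁²)/dₖ, aₖ₊₁ = ⌊(a₀+mₖ₊₁)/dₖ₊₁⌋:
  k=1: m=29, d=56, a=1
  k=2: m=27, d=3, a=18
  k=3: m=27, d=56, a=1
  k=4: m=29, d=1, a=58
d=1 and a=2a₀=58 at k=4, so the next step gives (m, d) = (29, 56) again — its k=1 value — and the period has length 4.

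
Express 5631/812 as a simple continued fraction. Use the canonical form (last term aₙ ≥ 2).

[6; 1, 14, 3, 8, 2]

5631 = 6·812 + 759
812 = 1·759 + 53
759 = 14·53 + 17
53 = 3·17 + 2
17 = 8·2 + 1
2 = 2·1 + 0  (stop)
So 5631/812 = [6; 1, 14, 3, 8, 2].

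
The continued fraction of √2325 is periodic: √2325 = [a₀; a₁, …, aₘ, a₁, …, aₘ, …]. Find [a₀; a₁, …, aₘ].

a₀ = ⌊√2325⌋ = 48.
With m₀=0, d₀=1 and mₖ₊₁ = dₖaₖ − mₖ, dₖ₊₁ = (n − mₖ₊₁²)/dₖ, aₖ₊₁ = ⌊(a₀+mₖ₊₁)/dₖ₊₁⌋:
  k=1: m=48, d=21, a=4
  k=2: m=36, d=49, a=1
  k=3: m=13, d=44, a=1
  k=4: m=31, d=31, a=2
  k=5: m=31, d=44, a=1
  k=6: m=13, d=49, a=1
  k=7: m=36, d=21, a=4
  k=8: m=48, d=1, a=96
d=1 and a=2a₀=96 at k=8, so the next step gives (m, d) = (48, 21) again — its k=1 value — and the period has length 8.

[48; 4, 1, 1, 2, 1, 1, 4, 96]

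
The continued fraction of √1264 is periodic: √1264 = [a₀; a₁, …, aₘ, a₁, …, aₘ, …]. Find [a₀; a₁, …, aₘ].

a₀ = ⌊√1264⌋ = 35.
With m₀=0, d₀=1 and mₖ₊₁ = dₖaₖ − mₖ, dₖ₊₁ = (n − mₖ₊₁²)/dₖ, aₖ₊₁ = ⌊(a₀+mₖ₊₁)/dₖ₊₁⌋:
  k=1: m=35, d=39, a=1
  k=2: m=4, d=32, a=1
  k=3: m=28, d=15, a=4
  k=4: m=32, d=16, a=4
  k=5: m=32, d=15, a=4
  k=6: m=28, d=32, a=1
  k=7: m=4, d=39, a=1
  k=8: m=35, d=1, a=70
d=1 and a=2a₀=70 at k=8, so the next step gives (m, d) = (35, 39) again — its k=1 value — and the period has length 8.

[35; 1, 1, 4, 4, 4, 1, 1, 70]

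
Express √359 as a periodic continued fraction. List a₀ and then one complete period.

[18; 1, 17, 1, 36]

a₀ = ⌊√359⌋ = 18.
With m₀=0, d₀=1 and mₖ₊₁ = dₖaₖ − mₖ, dₖ₊₁ = (n − mₖ₊₁²)/dₖ, aₖ₊₁ = ⌊(a₀+mₖ₊₁)/dₖ₊₁⌋:
  k=1: m=18, d=35, a=1
  k=2: m=17, d=2, a=17
  k=3: m=17, d=35, a=1
  k=4: m=18, d=1, a=36
d=1 and a=2a₀=36 at k=4, so the next step gives (m, d) = (18, 35) again — its k=1 value — and the period has length 4.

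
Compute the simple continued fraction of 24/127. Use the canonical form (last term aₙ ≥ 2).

24 = 0·127 + 24
127 = 5·24 + 7
24 = 3·7 + 3
7 = 2·3 + 1
3 = 3·1 + 0  (stop)
So 24/127 = [0; 5, 3, 2, 3].

[0; 5, 3, 2, 3]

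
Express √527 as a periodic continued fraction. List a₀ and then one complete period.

a₀ = ⌊√527⌋ = 22.

[22; 1, 21, 1, 44]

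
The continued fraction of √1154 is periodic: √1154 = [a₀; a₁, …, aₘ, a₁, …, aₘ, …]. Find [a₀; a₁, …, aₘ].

[33; 1, 32, 1, 66]

a₀ = ⌊√1154⌋ = 33.
With m₀=0, d₀=1 and mₖ₊₁ = dₖaₖ − mₖ, dₖ₊₁ = (n − mₖ₊₁²)/dₖ, aₖ₊₁ = ⌊(a₀+mₖ₊₁)/dₖ₊₁⌋:
  k=1: m=33, d=65, a=1
  k=2: m=32, d=2, a=32
  k=3: m=32, d=65, a=1
  k=4: m=33, d=1, a=66
d=1 and a=2a₀=66 at k=4, so the next step gives (m, d) = (33, 65) again — its k=1 value — and the period has length 4.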